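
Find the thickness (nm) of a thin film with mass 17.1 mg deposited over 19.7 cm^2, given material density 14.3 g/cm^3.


Convert: m = 17.1 mg = 1.7100e-05 kg, A = 19.7 cm^2 = 1.9700e-03 m^2, rho = 14.3 g/cm^3 = 14300 kg/m^3
t = m / (A * rho)
t = 1.7100e-05 / (1.9700e-03 * 14300)
t = 6.0701e-07 m = 607.0 nm

607.0


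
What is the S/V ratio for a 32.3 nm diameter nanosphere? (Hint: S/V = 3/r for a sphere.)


Radius r = 32.3/2 = 16.15 nm
S/V = 3 / r = 3 / 16.15
S/V = 0.1858 nm^-1

0.1858


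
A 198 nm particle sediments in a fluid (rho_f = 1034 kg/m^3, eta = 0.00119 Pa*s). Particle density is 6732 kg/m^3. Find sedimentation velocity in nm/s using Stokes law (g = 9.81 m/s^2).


Radius R = 198/2 nm = 9.9e-08 m
Density difference = 6732 - 1034 = 5698 kg/m^3
v = 2 * R^2 * (rho_p - rho_f) * g / (9 * eta)
v = 2 * (9.9e-08)^2 * 5698 * 9.81 / (9 * 0.00119)
v = 1.02306e-07 m/s = 102.3063 nm/s

102.3063


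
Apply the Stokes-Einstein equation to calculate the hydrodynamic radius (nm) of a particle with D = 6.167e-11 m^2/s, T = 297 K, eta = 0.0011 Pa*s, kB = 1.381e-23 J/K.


Stokes-Einstein: R = kB*T / (6*pi*eta*D)
R = 1.381e-23 * 297 / (6 * pi * 0.0011 * 6.167e-11)
R = 3.20762e-09 m = 3.21 nm

3.21


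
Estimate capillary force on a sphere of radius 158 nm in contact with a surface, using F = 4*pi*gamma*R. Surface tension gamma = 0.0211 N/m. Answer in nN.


Convert radius: R = 158 nm = 1.58e-07 m
F = 4 * pi * gamma * R
F = 4 * pi * 0.0211 * 1.58e-07
F = 4.18938e-08 N = 41.8938 nN

41.8938


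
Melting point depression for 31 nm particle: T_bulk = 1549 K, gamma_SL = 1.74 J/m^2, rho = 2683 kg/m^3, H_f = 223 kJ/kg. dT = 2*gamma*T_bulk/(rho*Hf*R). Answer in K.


Radius R = 31/2 = 15.5 nm = 1.55e-08 m
Convert H_f = 223 kJ/kg = 223000 J/kg
dT = 2 * gamma_SL * T_bulk / (rho * H_f * R)
dT = 2 * 1.74 * 1549 / (2683 * 223000 * 1.55e-08)
dT = 581.3 K

581.3


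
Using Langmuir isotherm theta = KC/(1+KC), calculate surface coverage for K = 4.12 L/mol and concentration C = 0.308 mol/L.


Langmuir isotherm: theta = K*C / (1 + K*C)
K*C = 4.12 * 0.308 = 1.26896
theta = 1.26896 / (1 + 1.26896) = 1.26896 / 2.26896
theta = 0.5593

0.5593


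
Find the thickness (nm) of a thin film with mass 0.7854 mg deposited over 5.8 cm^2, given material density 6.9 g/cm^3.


Convert: m = 0.7854 mg = 7.8540e-07 kg, A = 5.8 cm^2 = 5.8000e-04 m^2, rho = 6.9 g/cm^3 = 6900 kg/m^3
t = m / (A * rho)
t = 7.8540e-07 / (5.8000e-04 * 6900)
t = 1.9625e-07 m = 196.3 nm

196.3


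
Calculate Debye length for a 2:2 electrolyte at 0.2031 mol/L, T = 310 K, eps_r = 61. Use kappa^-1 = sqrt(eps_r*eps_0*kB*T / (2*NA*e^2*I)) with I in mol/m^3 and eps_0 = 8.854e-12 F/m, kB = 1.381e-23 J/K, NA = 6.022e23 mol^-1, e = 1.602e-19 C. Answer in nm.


Ionic strength I = 0.2031 * 2^2 * 1000 = 812.4 mol/m^3
kappa^-1 = sqrt(61 * 8.854e-12 * 1.381e-23 * 310 / (2 * 6.022e23 * (1.602e-19)^2 * 812.4))
kappa^-1 = 0.303 nm

0.303


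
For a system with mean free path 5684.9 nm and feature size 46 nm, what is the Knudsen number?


Knudsen number Kn = lambda / L
Kn = 5684.9 / 46
Kn = 123.5848

123.5848


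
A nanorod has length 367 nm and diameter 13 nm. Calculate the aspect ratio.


Aspect ratio AR = length / diameter
AR = 367 / 13
AR = 28.23

28.23


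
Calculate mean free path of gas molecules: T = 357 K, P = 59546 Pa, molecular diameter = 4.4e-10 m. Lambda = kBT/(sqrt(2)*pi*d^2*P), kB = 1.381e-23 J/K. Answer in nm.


Mean free path: lambda = kB*T / (sqrt(2) * pi * d^2 * P)
lambda = 1.381e-23 * 357 / (sqrt(2) * pi * (4.4e-10)^2 * 59546)
lambda = 9.62585e-08 m
lambda = 96.26 nm

96.26


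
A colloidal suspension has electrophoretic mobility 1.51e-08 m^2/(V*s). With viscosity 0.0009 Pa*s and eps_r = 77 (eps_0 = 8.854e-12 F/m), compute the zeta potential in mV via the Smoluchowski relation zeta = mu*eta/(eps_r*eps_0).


Smoluchowski equation: zeta = mu * eta / (eps_r * eps_0)
zeta = 1.51e-08 * 0.0009 / (77 * 8.854e-12)
zeta = 0.019934 V = 19.93 mV

19.93


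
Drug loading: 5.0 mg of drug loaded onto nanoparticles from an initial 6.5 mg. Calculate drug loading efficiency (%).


Drug loading efficiency = (drug loaded / drug initial) * 100
DLE = 5.0 / 6.5 * 100
DLE = 0.7692 * 100
DLE = 76.92%

76.92


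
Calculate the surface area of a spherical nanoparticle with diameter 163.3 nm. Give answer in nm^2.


Radius r = 163.3/2 = 81.65 nm
Surface area SA = 4 * pi * r^2
SA = 4 * pi * (81.65)^2
SA = 83776.51 nm^2

83776.51


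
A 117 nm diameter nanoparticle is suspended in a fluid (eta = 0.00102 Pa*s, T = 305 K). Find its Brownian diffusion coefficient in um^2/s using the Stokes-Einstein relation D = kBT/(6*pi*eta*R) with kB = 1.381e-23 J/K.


Radius R = 117/2 = 58.5 nm = 5.85e-08 m
D = kB*T / (6*pi*eta*R)
D = 1.381e-23 * 305 / (6 * pi * 0.00102 * 5.85e-08)
D = 3.74487e-12 m^2/s = 3.745 um^2/s

3.745


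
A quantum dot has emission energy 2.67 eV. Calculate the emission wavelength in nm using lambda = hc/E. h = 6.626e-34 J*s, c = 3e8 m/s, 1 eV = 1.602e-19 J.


Convert energy: E = 2.67 eV = 2.67 * 1.602e-19 = 4.27734e-19 J
lambda = h*c / E = 6.626e-34 * 3e8 / 4.27734e-19
lambda = 4.64728e-07 m = 464.7 nm

464.7


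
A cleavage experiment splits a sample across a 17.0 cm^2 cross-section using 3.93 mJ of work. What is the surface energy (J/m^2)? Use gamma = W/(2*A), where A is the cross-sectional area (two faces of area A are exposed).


Convert: A = 17.0 cm^2 = 0.0017 m^2, W = 3.93 mJ = 0.00393 J
Cleaving exposes two faces of area A, so total new surface = 2*A and gamma = W / (2*A)
gamma = 0.00393 / (2 * 0.0017)
gamma = 1.156 J/m^2

1.156


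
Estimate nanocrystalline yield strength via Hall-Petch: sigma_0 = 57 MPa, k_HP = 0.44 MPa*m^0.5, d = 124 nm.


d = 124 nm = 1.24e-07 m
sqrt(d) = 0.0003521363
Hall-Petch contribution = k / sqrt(d) = 0.44 / 0.0003521363 = 1249.5 MPa
sigma = sigma_0 + k/sqrt(d) = 57 + 1249.5 = 1306.5 MPa

1306.5


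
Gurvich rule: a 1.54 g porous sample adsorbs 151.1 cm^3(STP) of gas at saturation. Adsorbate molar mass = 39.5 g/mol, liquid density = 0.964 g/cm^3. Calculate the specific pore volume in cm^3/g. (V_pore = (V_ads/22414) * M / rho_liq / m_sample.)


Moles adsorbed n = V_ads / 22414 = 151.1 / 22414 = 6.741322e-03 mol
Liquid volume V_liq = n * M / rho_liq = 6.741322e-03 * 39.5 / 0.964 = 0.27623 cm^3
Specific pore volume V_pore = V_liq / m_sample = 0.27623 / 1.54
V_pore = 0.1794 cm^3/g

0.1794


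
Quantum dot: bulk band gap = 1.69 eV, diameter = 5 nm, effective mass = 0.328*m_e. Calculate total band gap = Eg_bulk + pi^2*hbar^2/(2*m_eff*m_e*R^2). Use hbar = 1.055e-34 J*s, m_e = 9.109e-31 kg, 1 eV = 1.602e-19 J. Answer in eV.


Radius R = 5/2 nm = 2.5e-09 m
Confinement energy dE = pi^2 * hbar^2 / (2 * m_eff * m_e * R^2)
dE = pi^2 * (1.055e-34)^2 / (2 * 0.328 * 9.109e-31 * (2.5e-09)^2) J, divided by 1.602e-19 J/eV
dE = 0.1836 eV
Total band gap = E_g(bulk) + dE = 1.69 + 0.1836 = 1.8736 eV

1.8736


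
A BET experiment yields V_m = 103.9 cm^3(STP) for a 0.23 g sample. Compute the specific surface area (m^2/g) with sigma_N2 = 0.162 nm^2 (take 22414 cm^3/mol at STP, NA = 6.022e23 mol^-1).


Number of moles in monolayer = V_m / 22414 = 103.9 / 22414 = 0.0046355
Number of molecules = moles * NA = 0.0046355 * 6.022e23
SA = molecules * sigma / mass
SA = (103.9 / 22414) * 6.022e23 * 0.162e-18 / 0.23
SA = 1966.2 m^2/g

1966.2


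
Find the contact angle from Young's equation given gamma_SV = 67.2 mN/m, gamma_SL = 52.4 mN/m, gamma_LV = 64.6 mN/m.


cos(theta) = (gamma_SV - gamma_SL) / gamma_LV
cos(theta) = (67.2 - 52.4) / 64.6
cos(theta) = 0.229102
theta = arccos(0.229102) = 76.76 degrees

76.76


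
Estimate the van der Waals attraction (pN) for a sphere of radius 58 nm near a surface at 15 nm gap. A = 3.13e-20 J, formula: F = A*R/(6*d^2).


Convert to SI: R = 58 nm = 5.8e-08 m, d = 15 nm = 1.5e-08 m
F = A * R / (6 * d^2)
F = 3.13e-20 * 5.8e-08 / (6 * (1.5e-08)^2)
F = 1.34474e-12 N = 1.345 pN

1.345


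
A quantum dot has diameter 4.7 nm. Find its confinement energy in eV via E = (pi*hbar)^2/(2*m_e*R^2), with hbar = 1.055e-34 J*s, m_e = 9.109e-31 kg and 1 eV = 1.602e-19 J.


Radius R = 4.7/2 = 2.35 nm = 2.35e-09 m
E = (pi * 1.055e-34)^2 / (2 * 9.109e-31 * (2.35e-09)^2)
E(J) = 1.09186e-20
E = E(J) / 1.602e-19 = 0.0682 eV

0.0682


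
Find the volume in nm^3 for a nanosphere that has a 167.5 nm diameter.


Radius r = 167.5/2 = 83.75 nm
Volume V = (4/3) * pi * r^3
V = (4/3) * pi * (83.75)^3
V = 2460611.54 nm^3

2460611.54


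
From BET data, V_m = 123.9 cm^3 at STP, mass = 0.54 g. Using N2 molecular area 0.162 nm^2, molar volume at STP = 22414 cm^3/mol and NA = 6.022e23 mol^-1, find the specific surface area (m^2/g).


Number of moles in monolayer = V_m / 22414 = 123.9 / 22414 = 0.0055278
Number of molecules = moles * NA = 0.0055278 * 6.022e23
SA = molecules * sigma / mass
SA = (123.9 / 22414) * 6.022e23 * 0.162e-18 / 0.54
SA = 998.7 m^2/g

998.7


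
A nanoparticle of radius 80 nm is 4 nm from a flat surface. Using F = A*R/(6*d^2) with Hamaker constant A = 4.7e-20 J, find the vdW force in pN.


Convert to SI: R = 80 nm = 8e-08 m, d = 4 nm = 4e-09 m
F = A * R / (6 * d^2)
F = 4.7e-20 * 8e-08 / (6 * (4e-09)^2)
F = 3.91667e-11 N = 39.167 pN

39.167


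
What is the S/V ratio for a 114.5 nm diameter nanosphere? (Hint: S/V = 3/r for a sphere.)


Radius r = 114.5/2 = 57.25 nm
S/V = 3 / r = 3 / 57.25
S/V = 0.0524 nm^-1

0.0524


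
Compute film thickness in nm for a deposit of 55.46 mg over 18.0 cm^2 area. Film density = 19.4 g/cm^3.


Convert: m = 55.46 mg = 5.5460e-05 kg, A = 18.0 cm^2 = 1.8000e-03 m^2, rho = 19.4 g/cm^3 = 19400 kg/m^3
t = m / (A * rho)
t = 5.5460e-05 / (1.8000e-03 * 19400)
t = 1.5882e-06 m = 1588.2 nm

1588.2


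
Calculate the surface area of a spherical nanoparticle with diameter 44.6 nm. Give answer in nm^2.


Radius r = 44.6/2 = 22.3 nm
Surface area SA = 4 * pi * r^2
SA = 4 * pi * (22.3)^2
SA = 6249.13 nm^2

6249.13


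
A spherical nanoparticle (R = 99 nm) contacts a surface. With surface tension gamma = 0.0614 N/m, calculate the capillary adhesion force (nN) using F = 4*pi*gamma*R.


Convert radius: R = 99 nm = 9.9e-08 m
F = 4 * pi * gamma * R
F = 4 * pi * 0.0614 * 9.9e-08
F = 7.63859e-08 N = 76.3859 nN

76.3859


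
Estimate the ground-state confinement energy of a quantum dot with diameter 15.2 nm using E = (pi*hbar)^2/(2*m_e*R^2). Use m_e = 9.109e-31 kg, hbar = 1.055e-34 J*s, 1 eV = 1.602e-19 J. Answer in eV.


Radius R = 15.2/2 = 7.6 nm = 7.6e-09 m
E = (pi * 1.055e-34)^2 / (2 * 9.109e-31 * (7.6e-09)^2)
E(J) = 1.04394e-21
E = E(J) / 1.602e-19 = 0.0065 eV

0.0065


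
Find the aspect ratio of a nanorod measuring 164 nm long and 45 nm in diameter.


Aspect ratio AR = length / diameter
AR = 164 / 45
AR = 3.64

3.64


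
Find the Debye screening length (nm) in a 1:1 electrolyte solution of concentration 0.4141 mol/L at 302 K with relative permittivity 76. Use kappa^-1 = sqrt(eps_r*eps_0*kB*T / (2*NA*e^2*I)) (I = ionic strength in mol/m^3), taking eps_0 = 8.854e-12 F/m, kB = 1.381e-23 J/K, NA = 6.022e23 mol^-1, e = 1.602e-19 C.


Ionic strength I = 0.4141 * 1^2 * 1000 = 414.1 mol/m^3
kappa^-1 = sqrt(76 * 8.854e-12 * 1.381e-23 * 302 / (2 * 6.022e23 * (1.602e-19)^2 * 414.1))
kappa^-1 = 0.468 nm

0.468


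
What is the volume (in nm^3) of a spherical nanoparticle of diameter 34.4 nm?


Radius r = 34.4/2 = 17.2 nm
Volume V = (4/3) * pi * r^3
V = (4/3) * pi * (17.2)^3
V = 21314.44 nm^3

21314.44


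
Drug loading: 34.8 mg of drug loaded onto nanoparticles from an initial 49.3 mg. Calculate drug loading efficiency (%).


Drug loading efficiency = (drug loaded / drug initial) * 100
DLE = 34.8 / 49.3 * 100
DLE = 0.7059 * 100
DLE = 70.59%

70.59


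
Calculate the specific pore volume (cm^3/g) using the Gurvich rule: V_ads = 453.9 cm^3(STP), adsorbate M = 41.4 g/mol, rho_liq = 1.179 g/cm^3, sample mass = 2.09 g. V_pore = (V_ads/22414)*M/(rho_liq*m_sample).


Moles adsorbed n = V_ads / 22414 = 453.9 / 22414 = 2.025074e-02 mol
Liquid volume V_liq = n * M / rho_liq = 2.025074e-02 * 41.4 / 1.179 = 0.71109 cm^3
Specific pore volume V_pore = V_liq / m_sample = 0.71109 / 2.09
V_pore = 0.3402 cm^3/g

0.3402


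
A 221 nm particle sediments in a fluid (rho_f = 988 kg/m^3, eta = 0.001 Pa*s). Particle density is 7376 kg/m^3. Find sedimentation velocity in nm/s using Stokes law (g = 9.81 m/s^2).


Radius R = 221/2 nm = 1.105e-07 m
Density difference = 7376 - 988 = 6388 kg/m^3
v = 2 * R^2 * (rho_p - rho_f) * g / (9 * eta)
v = 2 * (1.105e-07)^2 * 6388 * 9.81 / (9 * 0.001)
v = 1.70038e-07 m/s = 170.038 nm/s

170.038


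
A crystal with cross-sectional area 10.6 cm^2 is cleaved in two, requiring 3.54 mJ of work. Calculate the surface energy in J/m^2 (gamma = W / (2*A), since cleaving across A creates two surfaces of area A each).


Convert: A = 10.6 cm^2 = 0.00106 m^2, W = 3.54 mJ = 0.00354 J
Cleaving exposes two faces of area A, so total new surface = 2*A and gamma = W / (2*A)
gamma = 0.00354 / (2 * 0.00106)
gamma = 1.67 J/m^2

1.67


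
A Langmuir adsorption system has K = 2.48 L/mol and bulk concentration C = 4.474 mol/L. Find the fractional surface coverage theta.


Langmuir isotherm: theta = K*C / (1 + K*C)
K*C = 2.48 * 4.474 = 11.09552
theta = 11.09552 / (1 + 11.09552) = 11.09552 / 12.09552
theta = 0.9173

0.9173


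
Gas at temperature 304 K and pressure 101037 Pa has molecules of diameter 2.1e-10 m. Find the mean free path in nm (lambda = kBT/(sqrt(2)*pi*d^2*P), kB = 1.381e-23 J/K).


Mean free path: lambda = kB*T / (sqrt(2) * pi * d^2 * P)
lambda = 1.381e-23 * 304 / (sqrt(2) * pi * (2.1e-10)^2 * 101037)
lambda = 2.12072e-07 m
lambda = 212.07 nm

212.07


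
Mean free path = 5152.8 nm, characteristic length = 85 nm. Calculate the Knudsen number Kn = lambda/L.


Knudsen number Kn = lambda / L
Kn = 5152.8 / 85
Kn = 60.6212

60.6212


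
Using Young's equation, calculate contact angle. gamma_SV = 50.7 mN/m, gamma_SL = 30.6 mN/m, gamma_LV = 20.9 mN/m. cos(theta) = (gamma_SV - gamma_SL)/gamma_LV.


cos(theta) = (gamma_SV - gamma_SL) / gamma_LV
cos(theta) = (50.7 - 30.6) / 20.9
cos(theta) = 0.961722
theta = arccos(0.961722) = 15.9 degrees

15.9


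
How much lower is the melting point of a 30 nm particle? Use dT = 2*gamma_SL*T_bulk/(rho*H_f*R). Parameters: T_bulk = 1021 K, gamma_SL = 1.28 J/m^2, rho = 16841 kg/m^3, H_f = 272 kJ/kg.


Radius R = 30/2 = 15 nm = 1.5e-08 m
Convert H_f = 272 kJ/kg = 272000 J/kg
dT = 2 * gamma_SL * T_bulk / (rho * H_f * R)
dT = 2 * 1.28 * 1021 / (16841 * 272000 * 1.5e-08)
dT = 38.0 K

38.0


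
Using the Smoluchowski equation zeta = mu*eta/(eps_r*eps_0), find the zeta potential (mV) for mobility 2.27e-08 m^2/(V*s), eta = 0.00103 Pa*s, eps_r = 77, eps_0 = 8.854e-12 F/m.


Smoluchowski equation: zeta = mu * eta / (eps_r * eps_0)
zeta = 2.27e-08 * 0.00103 / (77 * 8.854e-12)
zeta = 0.034295 V = 34.3 mV

34.3


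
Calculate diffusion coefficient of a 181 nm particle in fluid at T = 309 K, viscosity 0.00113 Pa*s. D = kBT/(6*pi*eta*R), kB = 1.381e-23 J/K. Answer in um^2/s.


Radius R = 181/2 = 90.5 nm = 9.05e-08 m
D = kB*T / (6*pi*eta*R)
D = 1.381e-23 * 309 / (6 * pi * 0.00113 * 9.05e-08)
D = 2.21373e-12 m^2/s = 2.214 um^2/s

2.214


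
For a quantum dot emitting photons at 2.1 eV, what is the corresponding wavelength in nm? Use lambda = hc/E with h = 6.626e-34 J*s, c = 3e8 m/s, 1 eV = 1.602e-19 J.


Convert energy: E = 2.1 eV = 2.1 * 1.602e-19 = 3.3642e-19 J
lambda = h*c / E = 6.626e-34 * 3e8 / 3.3642e-19
lambda = 5.90869e-07 m = 590.9 nm

590.9


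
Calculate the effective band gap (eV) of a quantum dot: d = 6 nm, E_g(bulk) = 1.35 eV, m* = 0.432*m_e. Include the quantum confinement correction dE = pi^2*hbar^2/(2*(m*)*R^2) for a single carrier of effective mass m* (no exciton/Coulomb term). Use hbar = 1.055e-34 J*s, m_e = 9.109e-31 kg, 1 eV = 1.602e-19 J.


Radius R = 6/2 nm = 3e-09 m
Confinement energy dE = pi^2 * hbar^2 / (2 * m_eff * m_e * R^2)
dE = pi^2 * (1.055e-34)^2 / (2 * 0.432 * 9.109e-31 * (3e-09)^2) J, divided by 1.602e-19 J/eV
dE = 0.0968 eV
Total band gap = E_g(bulk) + dE = 1.35 + 0.0968 = 1.4468 eV

1.4468


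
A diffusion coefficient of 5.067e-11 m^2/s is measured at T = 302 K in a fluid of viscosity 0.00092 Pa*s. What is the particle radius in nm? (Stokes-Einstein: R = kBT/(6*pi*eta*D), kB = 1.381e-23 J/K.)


Stokes-Einstein: R = kB*T / (6*pi*eta*D)
R = 1.381e-23 * 302 / (6 * pi * 0.00092 * 5.067e-11)
R = 4.74636e-09 m = 4.75 nm

4.75


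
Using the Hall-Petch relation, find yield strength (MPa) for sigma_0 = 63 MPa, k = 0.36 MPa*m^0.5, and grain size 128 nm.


d = 128 nm = 1.28e-07 m
sqrt(d) = 0.0003577709
Hall-Petch contribution = k / sqrt(d) = 0.36 / 0.0003577709 = 1006.2 MPa
sigma = sigma_0 + k/sqrt(d) = 63 + 1006.2 = 1069.2 MPa

1069.2


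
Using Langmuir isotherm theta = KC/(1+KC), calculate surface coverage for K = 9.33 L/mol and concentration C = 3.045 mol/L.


Langmuir isotherm: theta = K*C / (1 + K*C)
K*C = 9.33 * 3.045 = 28.40985
theta = 28.40985 / (1 + 28.40985) = 28.40985 / 29.40985
theta = 0.966

0.966


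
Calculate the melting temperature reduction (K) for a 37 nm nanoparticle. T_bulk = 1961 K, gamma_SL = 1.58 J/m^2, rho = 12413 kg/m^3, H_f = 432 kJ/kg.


Radius R = 37/2 = 18.5 nm = 1.85e-08 m
Convert H_f = 432 kJ/kg = 432000 J/kg
dT = 2 * gamma_SL * T_bulk / (rho * H_f * R)
dT = 2 * 1.58 * 1961 / (12413 * 432000 * 1.85e-08)
dT = 62.5 K

62.5


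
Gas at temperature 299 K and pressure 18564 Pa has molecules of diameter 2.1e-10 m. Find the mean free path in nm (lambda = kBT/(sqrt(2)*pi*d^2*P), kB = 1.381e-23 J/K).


Mean free path: lambda = kB*T / (sqrt(2) * pi * d^2 * P)
lambda = 1.381e-23 * 299 / (sqrt(2) * pi * (2.1e-10)^2 * 18564)
lambda = 1.13525e-06 m
lambda = 1135.25 nm

1135.25


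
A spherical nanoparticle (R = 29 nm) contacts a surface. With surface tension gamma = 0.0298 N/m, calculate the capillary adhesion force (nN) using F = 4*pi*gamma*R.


Convert radius: R = 29 nm = 2.9e-08 m
F = 4 * pi * gamma * R
F = 4 * pi * 0.0298 * 2.9e-08
F = 1.08599e-08 N = 10.8599 nN

10.8599


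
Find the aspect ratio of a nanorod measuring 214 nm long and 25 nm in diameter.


Aspect ratio AR = length / diameter
AR = 214 / 25
AR = 8.56

8.56


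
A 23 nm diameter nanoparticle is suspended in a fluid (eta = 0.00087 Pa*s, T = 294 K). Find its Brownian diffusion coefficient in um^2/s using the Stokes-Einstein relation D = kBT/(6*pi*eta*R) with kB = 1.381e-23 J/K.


Radius R = 23/2 = 11.5 nm = 1.15e-08 m
D = kB*T / (6*pi*eta*R)
D = 1.381e-23 * 294 / (6 * pi * 0.00087 * 1.15e-08)
D = 2.15289e-11 m^2/s = 21.529 um^2/s

21.529


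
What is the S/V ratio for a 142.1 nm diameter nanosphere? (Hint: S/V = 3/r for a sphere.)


Radius r = 142.1/2 = 71.05 nm
S/V = 3 / r = 3 / 71.05
S/V = 0.0422 nm^-1

0.0422


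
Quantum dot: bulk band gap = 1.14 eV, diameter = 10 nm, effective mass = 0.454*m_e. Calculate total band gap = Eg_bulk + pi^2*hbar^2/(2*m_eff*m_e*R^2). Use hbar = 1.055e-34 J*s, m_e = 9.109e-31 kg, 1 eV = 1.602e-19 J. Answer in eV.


Radius R = 10/2 nm = 5e-09 m
Confinement energy dE = pi^2 * hbar^2 / (2 * m_eff * m_e * R^2)
dE = pi^2 * (1.055e-34)^2 / (2 * 0.454 * 9.109e-31 * (5e-09)^2) J, divided by 1.602e-19 J/eV
dE = 0.0332 eV
Total band gap = E_g(bulk) + dE = 1.14 + 0.0332 = 1.1732 eV

1.1732


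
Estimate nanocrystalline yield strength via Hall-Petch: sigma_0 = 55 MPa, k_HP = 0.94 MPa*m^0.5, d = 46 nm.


d = 46 nm = 4.6e-08 m
sqrt(d) = 0.0002144761
Hall-Petch contribution = k / sqrt(d) = 0.94 / 0.0002144761 = 4382.8 MPa
sigma = sigma_0 + k/sqrt(d) = 55 + 4382.8 = 4437.8 MPa

4437.8


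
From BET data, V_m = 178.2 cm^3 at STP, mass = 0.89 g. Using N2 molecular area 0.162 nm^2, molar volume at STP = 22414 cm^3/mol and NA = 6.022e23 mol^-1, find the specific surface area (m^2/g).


Number of moles in monolayer = V_m / 22414 = 178.2 / 22414 = 0.00795039
Number of molecules = moles * NA = 0.00795039 * 6.022e23
SA = molecules * sigma / mass
SA = (178.2 / 22414) * 6.022e23 * 0.162e-18 / 0.89
SA = 871.5 m^2/g

871.5


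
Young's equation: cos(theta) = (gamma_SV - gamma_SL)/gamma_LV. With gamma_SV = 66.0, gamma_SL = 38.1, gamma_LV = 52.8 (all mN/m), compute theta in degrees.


cos(theta) = (gamma_SV - gamma_SL) / gamma_LV
cos(theta) = (66.0 - 38.1) / 52.8
cos(theta) = 0.528409
theta = arccos(0.528409) = 58.1 degrees

58.1


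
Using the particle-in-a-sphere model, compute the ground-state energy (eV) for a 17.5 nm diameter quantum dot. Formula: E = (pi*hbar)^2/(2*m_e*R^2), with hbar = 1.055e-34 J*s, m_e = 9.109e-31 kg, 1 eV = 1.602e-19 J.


Radius R = 17.5/2 = 8.75 nm = 8.75e-09 m
E = (pi * 1.055e-34)^2 / (2 * 9.109e-31 * (8.75e-09)^2)
E(J) = 7.87568e-22
E = E(J) / 1.602e-19 = 0.0049 eV

0.0049


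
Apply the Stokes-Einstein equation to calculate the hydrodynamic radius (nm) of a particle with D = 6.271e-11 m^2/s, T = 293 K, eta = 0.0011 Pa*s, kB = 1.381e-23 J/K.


Stokes-Einstein: R = kB*T / (6*pi*eta*D)
R = 1.381e-23 * 293 / (6 * pi * 0.0011 * 6.271e-11)
R = 3.11194e-09 m = 3.11 nm

3.11


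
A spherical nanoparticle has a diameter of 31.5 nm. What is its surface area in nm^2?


Radius r = 31.5/2 = 15.75 nm
Surface area SA = 4 * pi * r^2
SA = 4 * pi * (15.75)^2
SA = 3117.25 nm^2

3117.25


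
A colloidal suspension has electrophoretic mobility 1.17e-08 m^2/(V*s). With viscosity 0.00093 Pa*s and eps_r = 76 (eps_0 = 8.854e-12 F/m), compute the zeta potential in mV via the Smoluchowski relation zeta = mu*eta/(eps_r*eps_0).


Smoluchowski equation: zeta = mu * eta / (eps_r * eps_0)
zeta = 1.17e-08 * 0.00093 / (76 * 8.854e-12)
zeta = 0.01617 V = 16.17 mV

16.17


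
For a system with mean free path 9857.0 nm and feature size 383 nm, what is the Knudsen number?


Knudsen number Kn = lambda / L
Kn = 9857.0 / 383
Kn = 25.7363

25.7363


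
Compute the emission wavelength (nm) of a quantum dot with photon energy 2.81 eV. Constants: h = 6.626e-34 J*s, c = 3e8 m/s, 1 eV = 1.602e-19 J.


Convert energy: E = 2.81 eV = 2.81 * 1.602e-19 = 4.50162e-19 J
lambda = h*c / E = 6.626e-34 * 3e8 / 4.50162e-19
lambda = 4.41574e-07 m = 441.6 nm

441.6


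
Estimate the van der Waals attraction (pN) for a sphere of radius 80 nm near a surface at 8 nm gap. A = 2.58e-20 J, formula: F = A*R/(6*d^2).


Convert to SI: R = 80 nm = 8e-08 m, d = 8 nm = 8e-09 m
F = A * R / (6 * d^2)
F = 2.58e-20 * 8e-08 / (6 * (8e-09)^2)
F = 5.375e-12 N = 5.375 pN

5.375


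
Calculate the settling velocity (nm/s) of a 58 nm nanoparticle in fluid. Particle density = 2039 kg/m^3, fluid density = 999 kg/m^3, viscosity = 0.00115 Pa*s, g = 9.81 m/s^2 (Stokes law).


Radius R = 58/2 nm = 2.9e-08 m
Density difference = 2039 - 999 = 1040 kg/m^3
v = 2 * R^2 * (rho_p - rho_f) * g / (9 * eta)
v = 2 * (2.9e-08)^2 * 1040 * 9.81 / (9 * 0.00115)
v = 1.65801e-09 m/s = 1.658 nm/s

1.658


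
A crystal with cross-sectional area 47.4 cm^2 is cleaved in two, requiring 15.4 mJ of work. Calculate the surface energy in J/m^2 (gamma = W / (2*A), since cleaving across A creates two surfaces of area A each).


Convert: A = 47.4 cm^2 = 0.00474 m^2, W = 15.4 mJ = 0.0154 J
Cleaving exposes two faces of area A, so total new surface = 2*A and gamma = W / (2*A)
gamma = 0.0154 / (2 * 0.00474)
gamma = 1.624 J/m^2

1.624


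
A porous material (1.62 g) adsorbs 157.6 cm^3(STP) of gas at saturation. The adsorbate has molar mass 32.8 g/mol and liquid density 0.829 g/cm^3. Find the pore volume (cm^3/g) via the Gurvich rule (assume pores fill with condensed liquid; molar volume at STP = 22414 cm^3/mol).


Moles adsorbed n = V_ads / 22414 = 157.6 / 22414 = 7.031320e-03 mol
Liquid volume V_liq = n * M / rho_liq = 7.031320e-03 * 32.8 / 0.829 = 0.27820 cm^3
Specific pore volume V_pore = V_liq / m_sample = 0.27820 / 1.62
V_pore = 0.1717 cm^3/g

0.1717


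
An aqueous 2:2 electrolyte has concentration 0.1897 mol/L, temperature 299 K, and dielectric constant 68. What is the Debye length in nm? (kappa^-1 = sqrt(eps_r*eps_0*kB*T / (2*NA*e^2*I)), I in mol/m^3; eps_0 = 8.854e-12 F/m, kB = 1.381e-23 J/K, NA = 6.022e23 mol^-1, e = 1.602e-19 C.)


Ionic strength I = 0.1897 * 2^2 * 1000 = 758.8 mol/m^3
kappa^-1 = sqrt(68 * 8.854e-12 * 1.381e-23 * 299 / (2 * 6.022e23 * (1.602e-19)^2 * 758.8))
kappa^-1 = 0.326 nm

0.326


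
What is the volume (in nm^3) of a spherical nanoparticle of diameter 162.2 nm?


Radius r = 162.2/2 = 81.1 nm
Volume V = (4/3) * pi * r^3
V = (4/3) * pi * (81.1)^3
V = 2234349.83 nm^3

2234349.83


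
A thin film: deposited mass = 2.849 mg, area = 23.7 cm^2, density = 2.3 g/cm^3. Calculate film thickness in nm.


Convert: m = 2.849 mg = 2.8490e-06 kg, A = 23.7 cm^2 = 2.3700e-03 m^2, rho = 2.3 g/cm^3 = 2300 kg/m^3
t = m / (A * rho)
t = 2.8490e-06 / (2.3700e-03 * 2300)
t = 5.2266e-07 m = 522.7 nm

522.7


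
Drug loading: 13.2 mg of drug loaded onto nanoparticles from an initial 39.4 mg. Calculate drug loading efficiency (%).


Drug loading efficiency = (drug loaded / drug initial) * 100
DLE = 13.2 / 39.4 * 100
DLE = 0.335 * 100
DLE = 33.5%

33.5


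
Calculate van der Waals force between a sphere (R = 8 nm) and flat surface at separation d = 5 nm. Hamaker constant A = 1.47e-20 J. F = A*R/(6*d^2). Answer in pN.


Convert to SI: R = 8 nm = 8e-09 m, d = 5 nm = 5e-09 m
F = A * R / (6 * d^2)
F = 1.47e-20 * 8e-09 / (6 * (5e-09)^2)
F = 7.84e-13 N = 0.784 pN

0.784


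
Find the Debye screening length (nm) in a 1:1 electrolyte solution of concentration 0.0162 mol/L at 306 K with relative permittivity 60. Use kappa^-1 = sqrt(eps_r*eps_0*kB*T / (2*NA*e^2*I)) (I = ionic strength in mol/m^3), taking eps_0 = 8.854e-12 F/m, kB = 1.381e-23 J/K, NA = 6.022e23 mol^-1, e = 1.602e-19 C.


Ionic strength I = 0.0162 * 1^2 * 1000 = 16.2 mol/m^3
kappa^-1 = sqrt(60 * 8.854e-12 * 1.381e-23 * 306 / (2 * 6.022e23 * (1.602e-19)^2 * 16.2))
kappa^-1 = 2.117 nm

2.117


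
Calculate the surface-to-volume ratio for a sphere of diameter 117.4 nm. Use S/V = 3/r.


Radius r = 117.4/2 = 58.7 nm
S/V = 3 / r = 3 / 58.7
S/V = 0.0511 nm^-1

0.0511


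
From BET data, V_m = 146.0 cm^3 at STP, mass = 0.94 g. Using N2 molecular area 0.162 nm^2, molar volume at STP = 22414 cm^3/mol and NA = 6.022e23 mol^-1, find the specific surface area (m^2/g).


Number of moles in monolayer = V_m / 22414 = 146.0 / 22414 = 0.00651379
Number of molecules = moles * NA = 0.00651379 * 6.022e23
SA = molecules * sigma / mass
SA = (146.0 / 22414) * 6.022e23 * 0.162e-18 / 0.94
SA = 676.0 m^2/g

676.0


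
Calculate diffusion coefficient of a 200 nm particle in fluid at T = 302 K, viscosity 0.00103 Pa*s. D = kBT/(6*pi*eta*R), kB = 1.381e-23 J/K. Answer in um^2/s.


Radius R = 200/2 = 100 nm = 1e-07 m
D = kB*T / (6*pi*eta*R)
D = 1.381e-23 * 302 / (6 * pi * 0.00103 * 1e-07)
D = 2.14814e-12 m^2/s = 2.148 um^2/s

2.148


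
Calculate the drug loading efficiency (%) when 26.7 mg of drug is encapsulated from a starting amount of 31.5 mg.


Drug loading efficiency = (drug loaded / drug initial) * 100
DLE = 26.7 / 31.5 * 100
DLE = 0.8476 * 100
DLE = 84.76%

84.76


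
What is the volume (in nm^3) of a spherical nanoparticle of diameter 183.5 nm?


Radius r = 183.5/2 = 91.75 nm
Volume V = (4/3) * pi * r^3
V = (4/3) * pi * (91.75)^3
V = 3235242.42 nm^3

3235242.42


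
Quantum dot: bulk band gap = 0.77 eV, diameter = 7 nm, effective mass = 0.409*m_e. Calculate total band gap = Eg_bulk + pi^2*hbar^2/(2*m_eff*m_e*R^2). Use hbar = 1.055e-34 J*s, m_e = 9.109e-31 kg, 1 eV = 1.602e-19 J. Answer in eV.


Radius R = 7/2 nm = 3.5e-09 m
Confinement energy dE = pi^2 * hbar^2 / (2 * m_eff * m_e * R^2)
dE = pi^2 * (1.055e-34)^2 / (2 * 0.409 * 9.109e-31 * (3.5e-09)^2) J, divided by 1.602e-19 J/eV
dE = 0.0751 eV
Total band gap = E_g(bulk) + dE = 0.77 + 0.0751 = 0.8451 eV

0.8451


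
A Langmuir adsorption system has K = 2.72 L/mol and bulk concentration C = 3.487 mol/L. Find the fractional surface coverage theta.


Langmuir isotherm: theta = K*C / (1 + K*C)
K*C = 2.72 * 3.487 = 9.48464
theta = 9.48464 / (1 + 9.48464) = 9.48464 / 10.48464
theta = 0.9046

0.9046


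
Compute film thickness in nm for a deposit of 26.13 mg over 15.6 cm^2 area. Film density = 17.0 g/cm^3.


Convert: m = 26.13 mg = 2.6130e-05 kg, A = 15.6 cm^2 = 1.5600e-03 m^2, rho = 17.0 g/cm^3 = 17000 kg/m^3
t = m / (A * rho)
t = 2.6130e-05 / (1.5600e-03 * 17000)
t = 9.8529e-07 m = 985.3 nm

985.3


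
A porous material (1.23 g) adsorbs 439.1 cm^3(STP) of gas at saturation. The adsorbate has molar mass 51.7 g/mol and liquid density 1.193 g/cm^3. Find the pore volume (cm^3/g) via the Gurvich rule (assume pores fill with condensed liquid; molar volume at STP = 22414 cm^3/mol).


Moles adsorbed n = V_ads / 22414 = 439.1 / 22414 = 1.959043e-02 mol
Liquid volume V_liq = n * M / rho_liq = 1.959043e-02 * 51.7 / 1.193 = 0.84897 cm^3
Specific pore volume V_pore = V_liq / m_sample = 0.84897 / 1.23
V_pore = 0.6902 cm^3/g

0.6902


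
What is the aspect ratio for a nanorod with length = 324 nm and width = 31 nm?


Aspect ratio AR = length / diameter
AR = 324 / 31
AR = 10.45

10.45


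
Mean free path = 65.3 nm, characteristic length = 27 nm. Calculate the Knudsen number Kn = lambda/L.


Knudsen number Kn = lambda / L
Kn = 65.3 / 27
Kn = 2.4185

2.4185


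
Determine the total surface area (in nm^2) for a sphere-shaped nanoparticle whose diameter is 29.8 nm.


Radius r = 29.8/2 = 14.9 nm
Surface area SA = 4 * pi * r^2
SA = 4 * pi * (14.9)^2
SA = 2789.86 nm^2

2789.86


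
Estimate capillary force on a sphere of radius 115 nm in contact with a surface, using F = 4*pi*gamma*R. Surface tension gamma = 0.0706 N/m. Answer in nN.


Convert radius: R = 115 nm = 1.15e-07 m
F = 4 * pi * gamma * R
F = 4 * pi * 0.0706 * 1.15e-07
F = 1.02026e-07 N = 102.0264 nN

102.0264


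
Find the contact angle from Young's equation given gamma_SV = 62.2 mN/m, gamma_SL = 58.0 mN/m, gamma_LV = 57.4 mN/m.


cos(theta) = (gamma_SV - gamma_SL) / gamma_LV
cos(theta) = (62.2 - 58.0) / 57.4
cos(theta) = 0.073171
theta = arccos(0.073171) = 85.8 degrees

85.8


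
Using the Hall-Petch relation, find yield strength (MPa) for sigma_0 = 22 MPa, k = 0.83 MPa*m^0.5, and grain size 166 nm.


d = 166 nm = 1.66e-07 m
sqrt(d) = 0.000407431
Hall-Petch contribution = k / sqrt(d) = 0.83 / 0.000407431 = 2037.2 MPa
sigma = sigma_0 + k/sqrt(d) = 22 + 2037.2 = 2059.2 MPa

2059.2


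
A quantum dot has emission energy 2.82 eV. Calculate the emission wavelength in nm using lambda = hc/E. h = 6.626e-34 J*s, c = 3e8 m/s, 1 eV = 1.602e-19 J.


Convert energy: E = 2.82 eV = 2.82 * 1.602e-19 = 4.51764e-19 J
lambda = h*c / E = 6.626e-34 * 3e8 / 4.51764e-19
lambda = 4.40009e-07 m = 440.0 nm

440.0


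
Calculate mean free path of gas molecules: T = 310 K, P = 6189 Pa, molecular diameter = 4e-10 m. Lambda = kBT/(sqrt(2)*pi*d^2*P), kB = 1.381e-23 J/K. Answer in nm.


Mean free path: lambda = kB*T / (sqrt(2) * pi * d^2 * P)
lambda = 1.381e-23 * 310 / (sqrt(2) * pi * (4e-10)^2 * 6189)
lambda = 9.73083e-07 m
lambda = 973.08 nm

973.08


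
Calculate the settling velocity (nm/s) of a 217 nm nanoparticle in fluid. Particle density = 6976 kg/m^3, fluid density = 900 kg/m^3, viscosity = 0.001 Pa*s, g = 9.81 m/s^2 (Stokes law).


Radius R = 217/2 nm = 1.085e-07 m
Density difference = 6976 - 900 = 6076 kg/m^3
v = 2 * R^2 * (rho_p - rho_f) * g / (9 * eta)
v = 2 * (1.085e-07)^2 * 6076 * 9.81 / (9 * 0.001)
v = 1.55931e-07 m/s = 155.9315 nm/s

155.9315


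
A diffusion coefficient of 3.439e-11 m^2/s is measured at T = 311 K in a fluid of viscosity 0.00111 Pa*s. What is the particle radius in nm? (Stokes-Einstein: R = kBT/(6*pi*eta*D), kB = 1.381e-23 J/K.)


Stokes-Einstein: R = kB*T / (6*pi*eta*D)
R = 1.381e-23 * 311 / (6 * pi * 0.00111 * 3.439e-11)
R = 5.96895e-09 m = 5.97 nm

5.97


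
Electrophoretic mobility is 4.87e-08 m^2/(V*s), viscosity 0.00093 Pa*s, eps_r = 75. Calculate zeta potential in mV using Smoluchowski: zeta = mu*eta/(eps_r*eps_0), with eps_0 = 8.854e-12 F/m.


Smoluchowski equation: zeta = mu * eta / (eps_r * eps_0)
zeta = 4.87e-08 * 0.00093 / (75 * 8.854e-12)
zeta = 0.068204 V = 68.2 mV

68.2


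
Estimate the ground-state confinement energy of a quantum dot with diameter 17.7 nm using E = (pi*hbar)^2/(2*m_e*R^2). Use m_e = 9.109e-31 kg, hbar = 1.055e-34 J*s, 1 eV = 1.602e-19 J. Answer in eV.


Radius R = 17.7/2 = 8.85 nm = 8.85e-09 m
E = (pi * 1.055e-34)^2 / (2 * 9.109e-31 * (8.85e-09)^2)
E(J) = 7.6987e-22
E = E(J) / 1.602e-19 = 0.0048 eV

0.0048


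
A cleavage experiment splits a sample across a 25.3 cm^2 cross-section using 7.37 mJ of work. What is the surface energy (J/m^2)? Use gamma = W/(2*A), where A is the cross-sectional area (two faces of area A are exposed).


Convert: A = 25.3 cm^2 = 0.00253 m^2, W = 7.37 mJ = 0.00737 J
Cleaving exposes two faces of area A, so total new surface = 2*A and gamma = W / (2*A)
gamma = 0.00737 / (2 * 0.00253)
gamma = 1.457 J/m^2

1.457


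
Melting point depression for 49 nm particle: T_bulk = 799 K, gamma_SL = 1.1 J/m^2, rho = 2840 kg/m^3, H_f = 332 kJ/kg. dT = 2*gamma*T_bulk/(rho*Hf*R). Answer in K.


Radius R = 49/2 = 24.5 nm = 2.45e-08 m
Convert H_f = 332 kJ/kg = 332000 J/kg
dT = 2 * gamma_SL * T_bulk / (rho * H_f * R)
dT = 2 * 1.1 * 799 / (2840 * 332000 * 2.45e-08)
dT = 76.1 K

76.1


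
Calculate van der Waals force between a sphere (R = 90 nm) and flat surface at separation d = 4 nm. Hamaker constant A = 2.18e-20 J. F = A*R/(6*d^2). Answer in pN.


Convert to SI: R = 90 nm = 9e-08 m, d = 4 nm = 4e-09 m
F = A * R / (6 * d^2)
F = 2.18e-20 * 9e-08 / (6 * (4e-09)^2)
F = 2.04375e-11 N = 20.438 pN

20.438


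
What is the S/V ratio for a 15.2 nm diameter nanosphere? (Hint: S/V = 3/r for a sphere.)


Radius r = 15.2/2 = 7.6 nm
S/V = 3 / r = 3 / 7.6
S/V = 0.3947 nm^-1

0.3947


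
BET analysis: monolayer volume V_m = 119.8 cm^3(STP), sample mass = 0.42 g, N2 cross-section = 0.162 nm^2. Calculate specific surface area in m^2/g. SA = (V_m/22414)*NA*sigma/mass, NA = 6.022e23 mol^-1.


Number of moles in monolayer = V_m / 22414 = 119.8 / 22414 = 0.00534487
Number of molecules = moles * NA = 0.00534487 * 6.022e23
SA = molecules * sigma / mass
SA = (119.8 / 22414) * 6.022e23 * 0.162e-18 / 0.42
SA = 1241.5 m^2/g

1241.5


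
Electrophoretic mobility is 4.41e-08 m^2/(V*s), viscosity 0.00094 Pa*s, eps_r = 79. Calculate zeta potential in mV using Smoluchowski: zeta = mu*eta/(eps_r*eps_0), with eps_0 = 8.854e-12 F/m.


Smoluchowski equation: zeta = mu * eta / (eps_r * eps_0)
zeta = 4.41e-08 * 0.00094 / (79 * 8.854e-12)
zeta = 0.059265 V = 59.27 mV

59.27


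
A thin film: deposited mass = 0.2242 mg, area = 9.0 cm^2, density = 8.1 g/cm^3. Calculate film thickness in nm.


Convert: m = 0.2242 mg = 2.2420e-07 kg, A = 9.0 cm^2 = 9.0000e-04 m^2, rho = 8.1 g/cm^3 = 8100 kg/m^3
t = m / (A * rho)
t = 2.2420e-07 / (9.0000e-04 * 8100)
t = 3.0754e-08 m = 30.8 nm

30.8


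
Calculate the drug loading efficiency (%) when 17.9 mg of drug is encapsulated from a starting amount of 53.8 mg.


Drug loading efficiency = (drug loaded / drug initial) * 100
DLE = 17.9 / 53.8 * 100
DLE = 0.3327 * 100
DLE = 33.27%

33.27


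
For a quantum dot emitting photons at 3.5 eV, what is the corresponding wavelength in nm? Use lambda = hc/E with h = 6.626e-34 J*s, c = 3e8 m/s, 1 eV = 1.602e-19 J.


Convert energy: E = 3.5 eV = 3.5 * 1.602e-19 = 5.607e-19 J
lambda = h*c / E = 6.626e-34 * 3e8 / 5.607e-19
lambda = 3.54521e-07 m = 354.5 nm

354.5


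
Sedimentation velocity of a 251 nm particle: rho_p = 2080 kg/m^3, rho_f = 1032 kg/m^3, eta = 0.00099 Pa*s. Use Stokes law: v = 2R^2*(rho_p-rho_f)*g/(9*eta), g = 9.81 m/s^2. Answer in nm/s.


Radius R = 251/2 nm = 1.255e-07 m
Density difference = 2080 - 1032 = 1048 kg/m^3
v = 2 * R^2 * (rho_p - rho_f) * g / (9 * eta)
v = 2 * (1.255e-07)^2 * 1048 * 9.81 / (9 * 0.00099)
v = 3.63471e-08 m/s = 36.3471 nm/s

36.3471


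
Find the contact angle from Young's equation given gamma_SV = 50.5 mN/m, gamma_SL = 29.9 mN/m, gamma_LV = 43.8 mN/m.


cos(theta) = (gamma_SV - gamma_SL) / gamma_LV
cos(theta) = (50.5 - 29.9) / 43.8
cos(theta) = 0.47032
theta = arccos(0.47032) = 61.94 degrees

61.94


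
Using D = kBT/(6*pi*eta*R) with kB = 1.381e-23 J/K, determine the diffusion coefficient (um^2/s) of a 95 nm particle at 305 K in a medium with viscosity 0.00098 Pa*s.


Radius R = 95/2 = 47.5 nm = 4.75e-08 m
D = kB*T / (6*pi*eta*R)
D = 1.381e-23 * 305 / (6 * pi * 0.00098 * 4.75e-08)
D = 4.80035e-12 m^2/s = 4.8 um^2/s

4.8


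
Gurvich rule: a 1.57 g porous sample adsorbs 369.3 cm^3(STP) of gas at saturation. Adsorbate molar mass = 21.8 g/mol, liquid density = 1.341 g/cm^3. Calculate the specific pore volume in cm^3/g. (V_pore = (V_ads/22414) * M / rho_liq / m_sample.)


Moles adsorbed n = V_ads / 22414 = 369.3 / 22414 = 1.647631e-02 mol
Liquid volume V_liq = n * M / rho_liq = 1.647631e-02 * 21.8 / 1.341 = 0.26785 cm^3
Specific pore volume V_pore = V_liq / m_sample = 0.26785 / 1.57
V_pore = 0.1706 cm^3/g

0.1706


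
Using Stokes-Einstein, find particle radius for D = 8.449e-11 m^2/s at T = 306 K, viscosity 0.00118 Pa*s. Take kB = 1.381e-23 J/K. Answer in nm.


Stokes-Einstein: R = kB*T / (6*pi*eta*D)
R = 1.381e-23 * 306 / (6 * pi * 0.00118 * 8.449e-11)
R = 2.24867e-09 m = 2.25 nm

2.25


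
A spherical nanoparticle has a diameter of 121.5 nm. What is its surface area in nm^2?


Radius r = 121.5/2 = 60.75 nm
Surface area SA = 4 * pi * r^2
SA = 4 * pi * (60.75)^2
SA = 46376.98 nm^2

46376.98


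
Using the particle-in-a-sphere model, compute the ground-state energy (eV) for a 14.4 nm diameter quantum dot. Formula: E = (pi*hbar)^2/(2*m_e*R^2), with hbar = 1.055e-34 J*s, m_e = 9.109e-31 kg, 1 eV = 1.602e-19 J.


Radius R = 14.4/2 = 7.2 nm = 7.2e-09 m
E = (pi * 1.055e-34)^2 / (2 * 9.109e-31 * (7.2e-09)^2)
E(J) = 1.16316e-21
E = E(J) / 1.602e-19 = 0.0073 eV

0.0073


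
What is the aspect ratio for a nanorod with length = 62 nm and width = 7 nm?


Aspect ratio AR = length / diameter
AR = 62 / 7
AR = 8.86

8.86


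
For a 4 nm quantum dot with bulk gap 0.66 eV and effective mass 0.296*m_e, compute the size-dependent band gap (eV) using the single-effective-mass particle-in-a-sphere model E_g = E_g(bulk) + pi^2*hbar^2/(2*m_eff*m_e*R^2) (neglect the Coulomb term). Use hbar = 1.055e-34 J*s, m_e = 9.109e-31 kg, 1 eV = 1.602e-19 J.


Radius R = 4/2 nm = 2e-09 m
Confinement energy dE = pi^2 * hbar^2 / (2 * m_eff * m_e * R^2)
dE = pi^2 * (1.055e-34)^2 / (2 * 0.296 * 9.109e-31 * (2e-09)^2) J, divided by 1.602e-19 J/eV
dE = 0.3179 eV
Total band gap = E_g(bulk) + dE = 0.66 + 0.3179 = 0.9779 eV

0.9779


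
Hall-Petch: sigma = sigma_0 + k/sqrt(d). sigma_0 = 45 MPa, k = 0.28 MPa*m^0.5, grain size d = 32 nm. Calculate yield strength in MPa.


d = 32 nm = 3.2e-08 m
sqrt(d) = 0.0001788854
Hall-Petch contribution = k / sqrt(d) = 0.28 / 0.0001788854 = 1565.2 MPa
sigma = sigma_0 + k/sqrt(d) = 45 + 1565.2 = 1610.2 MPa

1610.2


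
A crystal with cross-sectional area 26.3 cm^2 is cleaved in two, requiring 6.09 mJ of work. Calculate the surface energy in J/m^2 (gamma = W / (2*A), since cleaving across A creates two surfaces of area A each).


Convert: A = 26.3 cm^2 = 0.00263 m^2, W = 6.09 mJ = 0.00609 J
Cleaving exposes two faces of area A, so total new surface = 2*A and gamma = W / (2*A)
gamma = 0.00609 / (2 * 0.00263)
gamma = 1.158 J/m^2

1.158


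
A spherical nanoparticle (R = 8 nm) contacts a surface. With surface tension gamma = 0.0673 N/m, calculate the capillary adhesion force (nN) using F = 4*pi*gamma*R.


Convert radius: R = 8 nm = 8e-09 m
F = 4 * pi * gamma * R
F = 4 * pi * 0.0673 * 8e-09
F = 6.76573e-09 N = 6.7657 nN

6.7657


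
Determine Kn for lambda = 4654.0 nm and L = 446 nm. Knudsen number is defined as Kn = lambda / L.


Knudsen number Kn = lambda / L
Kn = 4654.0 / 446
Kn = 10.435

10.435
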